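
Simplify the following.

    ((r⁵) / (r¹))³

Inside the bracket: r⁴
Raise to the power 3: r^12

r^12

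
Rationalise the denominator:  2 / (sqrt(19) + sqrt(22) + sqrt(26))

(-8*sqrt(2717) + 30*sqrt(26) + 46*sqrt(22) + 58*sqrt(19))/1447

Group as (sqrt(19) + sqrt(26)) + sqrt(22); multiply by (sqrt(19) + sqrt(26)) - sqrt(22), then rationalise the remaining surd.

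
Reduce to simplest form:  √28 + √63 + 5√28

15*√7

√28 = 2*√7; √63 = 3*√7; 5√28 = 10*√7
Combine: (2 + 3 + 10)·√7 = 15*√7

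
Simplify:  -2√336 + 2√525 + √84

2√336 = 8*√21; 2√525 = 10*√21; √84 = 2*√21
Combine: (-8 + 10 + 2)·√21 = 4*√21

4*√21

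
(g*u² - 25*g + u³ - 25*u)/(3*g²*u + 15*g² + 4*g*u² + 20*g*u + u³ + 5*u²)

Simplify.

Factor: g*u² - 25*g + u³ - 25*u = (u - 5)·(g + u)·(u + 5);  3*g²*u + 15*g² + 4*g*u² + 20*g*u + u³ + 5*u² = (u + 5)·(g + u)·(3*g + u)
Cancel the common factors (g + u), (u + 5).

(u - 5)/(3*g + u)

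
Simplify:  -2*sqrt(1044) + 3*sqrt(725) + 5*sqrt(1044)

33*sqrt(29)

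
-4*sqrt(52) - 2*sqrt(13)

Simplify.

-10*sqrt(13)

4*sqrt(52) = 8*sqrt(13); 2*sqrt(13) = 2*sqrt(13)
Combine: (-8 - 2)·sqrt(13) = -10*sqrt(13)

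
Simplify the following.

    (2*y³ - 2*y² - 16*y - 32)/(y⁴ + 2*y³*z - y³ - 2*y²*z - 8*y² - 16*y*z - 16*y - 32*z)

Factor: 2*y³ - 2*y² - 16*y - 32 = 2·(y² + 3*y + 4)·(y - 4);  y⁴ + 2*y³*z - y³ - 2*y²*z - 8*y² - 16*y*z - 16*y - 32*z = (y + 2*z)·(y - 4)·(y² + 3*y + 4)
Cancel the common factors (y² + 3*y + 4), (y - 4).

2/(y + 2*z)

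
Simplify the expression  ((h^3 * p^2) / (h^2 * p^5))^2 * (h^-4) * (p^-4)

1/(h^2*p^10)

Inside the bracket: h^1 * (p^-3)
Raise to the power 2: h^2 * (p^-6)
Multiply by (h^-4) * (p^-4): add exponents.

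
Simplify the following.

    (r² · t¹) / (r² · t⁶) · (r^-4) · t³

Quotient: (t^-5)
Multiply by (r^-4) · t³: add exponents.

1/(r⁴*t²)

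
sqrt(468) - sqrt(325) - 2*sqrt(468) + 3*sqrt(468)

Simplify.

7*sqrt(13)

sqrt(468) = 6*sqrt(13); sqrt(325) = 5*sqrt(13); 2*sqrt(468) = 12*sqrt(13); 3*sqrt(468) = 18*sqrt(13)
Combine: (6 - 5 - 12 + 18)·sqrt(13) = 7*sqrt(13)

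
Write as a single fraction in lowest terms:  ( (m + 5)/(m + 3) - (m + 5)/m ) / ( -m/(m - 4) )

Numerator: (m + 5)/(m + 3) - (m + 5)/m = (-3*m - 15)/(m^2 + 3*m)
Denominator: -m/(m - 4) = -m/(m - 4)
Divide: ((-3*m - 15)/(m^2 + 3*m)) · (-(m - 4)/m) = (3*m^2 + 3*m - 60)/(m^3 + 3*m^2)

(3*m^2 + 3*m - 60)/(m^3 + 3*m^2)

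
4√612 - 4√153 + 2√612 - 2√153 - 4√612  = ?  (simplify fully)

4√612 = 24*√17; 4√153 = 12*√17; 2√612 = 12*√17; 2√153 = 6*√17; 4√612 = 24*√17
Combine: (24 - 12 + 12 - 6 - 24)·√17 = -6*√17

-6*√17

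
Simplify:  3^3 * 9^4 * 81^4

3^3 = 3^3; 9^4 = 3^8; 81^4 = 3^16
Combine exponents: 3^27

3^27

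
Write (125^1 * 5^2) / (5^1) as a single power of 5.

5^4

125^1 = 5^3; 5^2 = 5^2; 5^1 = 5^1
Combine exponents: 5^4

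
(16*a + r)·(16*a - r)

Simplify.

256*a² - r²

(16*a)^2 - (r)^2 = 256*a² - r².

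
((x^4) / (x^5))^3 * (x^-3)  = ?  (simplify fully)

x^(-6)

Inside the bracket: (x^-1)
Raise to the power 3: (x^-3)
Multiply by (x^-3): add exponents.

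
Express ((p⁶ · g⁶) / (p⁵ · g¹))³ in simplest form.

Inside the bracket: p¹ · g⁵
Raise to the power 3: p³ · g^15

g^15*p³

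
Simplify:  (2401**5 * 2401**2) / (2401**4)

2401**5 = 7**20; 2401**2 = 7**8; 2401**4 = 7**16
Combine exponents: 7**12

7**12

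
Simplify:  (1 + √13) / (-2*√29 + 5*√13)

Multiply numerator and denominator by 2*√29 + 5*√13.
Denominator becomes 209; numerator becomes 2*√29 + 5*√13 + 2*√377 + 65.

(2*√29 + 5*√13 + 2*√377 + 65)/209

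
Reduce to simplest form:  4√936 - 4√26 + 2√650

30*√26

4√936 = 24*√26; 4√26 = 4*√26; 2√650 = 10*√26
Combine: (24 - 4 + 10)·√26 = 30*√26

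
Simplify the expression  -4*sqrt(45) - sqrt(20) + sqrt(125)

-9*sqrt(5)

4*sqrt(45) = 12*sqrt(5); sqrt(20) = 2*sqrt(5); sqrt(125) = 5*sqrt(5)
Combine: (-12 - 2 + 5)·sqrt(5) = -9*sqrt(5)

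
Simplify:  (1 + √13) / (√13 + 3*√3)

(-13 - √13 + 3*√3 + 3*√39)/14

Multiply numerator and denominator by -3*√3 + √13.
Denominator becomes -14; numerator becomes -3*√39 - 3*√3 + √13 + 13.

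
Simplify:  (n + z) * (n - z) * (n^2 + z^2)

n^4 - z^4

Pair the conjugate factors: (n+z)(n-z) = n^2 - z^2, then repeat with the next factor.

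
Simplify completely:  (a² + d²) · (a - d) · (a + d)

(a+d)(a-d) = a² - d²; continue pairing.

a⁴ - d⁴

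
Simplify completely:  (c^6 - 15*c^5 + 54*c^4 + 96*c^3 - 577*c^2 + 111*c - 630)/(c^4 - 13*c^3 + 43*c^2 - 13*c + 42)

c^2 - 2*c - 15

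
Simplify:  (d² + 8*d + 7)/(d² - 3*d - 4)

(d + 7)/(d - 4)

Factor: d² + 8*d + 7 = (d + 1)·(d + 7);  d² - 3*d - 4 = (d - 4)·(d + 1)
Cancel the common factor (d + 1).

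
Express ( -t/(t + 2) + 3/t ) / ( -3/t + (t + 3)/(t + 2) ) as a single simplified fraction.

Numerator: -t/(t + 2) + 3/t = (-t**2 + 3*t + 6)/(t**2 + 2*t)
Denominator: -3/t + (t + 3)/(t + 2) = (t**2 - 6)/(t**2 + 2*t)
Divide: ((-t**2 + 3*t + 6)/(t**2 + 2*t)) · ((t**2 + 2*t)/(t**2 - 6)) = (-t**2 + 3*t + 6)/(t**2 - 6)

(-t**2 + 3*t + 6)/(t**2 - 6)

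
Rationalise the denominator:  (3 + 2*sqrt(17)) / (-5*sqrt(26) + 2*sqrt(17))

(-10*sqrt(442) - 15*sqrt(26) - 68 - 6*sqrt(17))/582

Multiply numerator and denominator by 2*sqrt(17) + 5*sqrt(26).
Denominator becomes -582; numerator becomes 6*sqrt(17) + 68 + 15*sqrt(26) + 10*sqrt(442).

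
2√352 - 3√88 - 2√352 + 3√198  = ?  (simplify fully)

2√352 = 8*√22; 3√88 = 6*√22; 2√352 = 8*√22; 3√198 = 9*√22
Combine: (8 - 6 - 8 + 9)·√22 = 3*√22

3*√22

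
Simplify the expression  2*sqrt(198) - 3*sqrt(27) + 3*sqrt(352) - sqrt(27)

2*sqrt(198) = 6*sqrt(22); 3*sqrt(27) = 9*sqrt(3); 3*sqrt(352) = 12*sqrt(22); sqrt(27) = 3*sqrt(3)

-12*sqrt(3) + 18*sqrt(22)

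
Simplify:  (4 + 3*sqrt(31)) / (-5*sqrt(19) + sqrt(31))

(-15*sqrt(589) - 93 - 20*sqrt(19) - 4*sqrt(31))/444

Multiply numerator and denominator by sqrt(31) + 5*sqrt(19).
Denominator becomes -444; numerator becomes 4*sqrt(31) + 20*sqrt(19) + 93 + 15*sqrt(589).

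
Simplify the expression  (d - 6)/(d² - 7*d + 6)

1/(d - 1)

Factor: d² - 7*d + 6 = (d - 1)·(d - 6)
Cancel the common factor (d - 6).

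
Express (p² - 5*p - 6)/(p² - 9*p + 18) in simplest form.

Factor: p² - 5*p - 6 = (p + 1)·(p - 6);  p² - 9*p + 18 = (p - 3)·(p - 6)
Cancel the common factor (p - 6).

(p + 1)/(p - 3)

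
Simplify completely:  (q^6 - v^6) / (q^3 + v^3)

q^3 - v^3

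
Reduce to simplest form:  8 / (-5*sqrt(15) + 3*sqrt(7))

(-5*sqrt(15) - 3*sqrt(7))/39

Multiply numerator and denominator by 3*sqrt(7) + 5*sqrt(15).
Denominator becomes -312; numerator becomes 24*sqrt(7) + 40*sqrt(15).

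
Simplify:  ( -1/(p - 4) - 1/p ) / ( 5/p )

(-2*p + 4)/(5*p - 20)

Numerator: -1/(p - 4) - 1/p = (-2*p + 4)/(p² - 4*p)
Denominator: 5/p = 5/p
Divide: ((-2*p + 4)/(p² - 4*p)) · (p/5) = (-2*p + 4)/(5*p - 20)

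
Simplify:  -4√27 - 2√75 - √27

4√27 = 12*√3; 2√75 = 10*√3; √27 = 3*√3
Combine: (-12 - 10 - 3)·√3 = -25*√3

-25*√3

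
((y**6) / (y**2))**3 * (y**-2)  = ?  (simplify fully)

Inside the bracket: y**4
Raise to the power 3: y**12
Multiply by (y**-2): add exponents.

y**10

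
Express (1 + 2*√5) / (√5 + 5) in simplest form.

(-5 + 9*√5)/20

Multiply numerator and denominator by -√5 + 5.
Denominator becomes 20; numerator becomes -5 + 9*√5.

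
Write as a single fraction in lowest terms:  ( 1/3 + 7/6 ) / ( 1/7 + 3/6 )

Numerator: 1/3 + 7/6 = 3/2
Denominator: 1/7 + 3/6 = 9/14
Divide: (3/2) · (14/9) = 7/3

7/3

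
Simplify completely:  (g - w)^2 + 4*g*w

(g + w)^2

Expanding gives g^2 + 2*g*w + w^2, a perfect square.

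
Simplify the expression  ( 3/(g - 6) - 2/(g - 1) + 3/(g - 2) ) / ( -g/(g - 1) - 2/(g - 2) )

(-4*g² + 14*g)/(g³ - 6*g² - 2*g + 12)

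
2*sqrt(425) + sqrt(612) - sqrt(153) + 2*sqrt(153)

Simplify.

2*sqrt(425) = 10*sqrt(17); sqrt(612) = 6*sqrt(17); sqrt(153) = 3*sqrt(17); 2*sqrt(153) = 6*sqrt(17)
Combine: (10 + 6 - 3 + 6)·sqrt(17) = 19*sqrt(17)

19*sqrt(17)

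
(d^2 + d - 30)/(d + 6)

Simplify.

Factor: d^2 + d - 30 = (d + 6)*(d - 5)
Cancel the common factor (d + 6).

d - 5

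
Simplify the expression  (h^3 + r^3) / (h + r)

r^3 + h^3 = (h + r)(h^2 - h*r + r^2).

h^2 - h*r + r^2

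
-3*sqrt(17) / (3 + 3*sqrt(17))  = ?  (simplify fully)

(-17 + sqrt(17))/16

Multiply numerator and denominator by -3*sqrt(17) + 3.
Denominator becomes -144; numerator becomes -9*sqrt(17) + 153.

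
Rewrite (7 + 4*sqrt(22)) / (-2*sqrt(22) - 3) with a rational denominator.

Multiply numerator and denominator by -3 + 2*sqrt(22).
Denominator becomes -79; numerator becomes 2*sqrt(22) + 155.

(-155 - 2*sqrt(22))/79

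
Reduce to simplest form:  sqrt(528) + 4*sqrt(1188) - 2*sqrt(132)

sqrt(528) = 4*sqrt(33); 4*sqrt(1188) = 24*sqrt(33); 2*sqrt(132) = 4*sqrt(33)
Combine: (4 + 24 - 4)·sqrt(33) = 24*sqrt(33)

24*sqrt(33)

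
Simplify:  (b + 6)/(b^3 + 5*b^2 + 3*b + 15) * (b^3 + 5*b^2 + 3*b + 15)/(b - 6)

Factor: b^3 + 5*b^2 + 3*b + 15 = (b + 5)*(b^2 + 3);  b^3 + 5*b^2 + 3*b + 15 = (b^2 + 3)*(b + 5)
Cancel the common factors (b^2 + 3), (b + 5).

(b + 6)/(b - 6)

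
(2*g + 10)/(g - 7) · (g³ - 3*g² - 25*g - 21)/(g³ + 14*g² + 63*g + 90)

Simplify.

(2*g + 2)/(g + 6)

Factor: 2*g + 10 = 2·(g + 5);  g³ - 3*g² - 25*g - 21 = (g - 7)·(g + 3)·(g + 1);  g³ + 14*g² + 63*g + 90 = (g + 5)·(g + 6)·(g + 3)
Cancel the common factors (g - 7), (g + 3), (g + 5).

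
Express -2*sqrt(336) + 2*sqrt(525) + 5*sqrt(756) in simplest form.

2*sqrt(336) = 8*sqrt(21); 2*sqrt(525) = 10*sqrt(21); 5*sqrt(756) = 30*sqrt(21)
Combine: (-8 + 10 + 30)·sqrt(21) = 32*sqrt(21)

32*sqrt(21)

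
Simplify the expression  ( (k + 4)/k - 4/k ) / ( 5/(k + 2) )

Numerator: (k + 4)/k - 4/k = 1
Denominator: 5/(k + 2) = 5/(k + 2)
Divide: (1) · (k/5 + 2/5) = k/5 + 2/5

k/5 + 2/5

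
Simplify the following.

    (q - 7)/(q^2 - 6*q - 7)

1/(q + 1)

Factor: q^2 - 6*q - 7 = (q - 7)*(q + 1)
Cancel the common factor (q - 7).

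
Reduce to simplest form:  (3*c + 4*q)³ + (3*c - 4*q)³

Write as f((3*c),(4*q)) + f((3*c),-(4*q)) and expand.

54*c³ + 288*c*q²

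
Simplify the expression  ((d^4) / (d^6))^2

d^(-4)

Inside the bracket: (d^-2)
Raise to the power 2: (d^-4)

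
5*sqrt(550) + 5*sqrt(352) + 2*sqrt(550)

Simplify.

5*sqrt(550) = 25*sqrt(22); 5*sqrt(352) = 20*sqrt(22); 2*sqrt(550) = 10*sqrt(22)
Combine: (25 + 20 + 10)·sqrt(22) = 55*sqrt(22)

55*sqrt(22)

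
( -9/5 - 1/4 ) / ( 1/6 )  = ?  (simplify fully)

Numerator: -9/5 - 1/4 = -41/20
Denominator: 1/6 = 1/6
Divide: (-41/20) · (6) = -123/10

-123/10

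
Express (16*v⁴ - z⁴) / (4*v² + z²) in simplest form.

16*v⁴ - z⁴ factors as -(-2*v + z)*(2*v + z)*(4*v² + z²).

4*v² - z²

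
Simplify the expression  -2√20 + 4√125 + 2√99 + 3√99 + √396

2√20 = 4*√5; 4√125 = 20*√5; 2√99 = 6*√11; 3√99 = 9*√11; √396 = 6*√11

16*√5 + 21*√11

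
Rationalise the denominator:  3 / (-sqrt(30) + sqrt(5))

(-3*sqrt(30) - 3*sqrt(5))/25

Multiply numerator and denominator by sqrt(5) + sqrt(30).
Denominator becomes -25; numerator becomes 3*sqrt(5) + 3*sqrt(30).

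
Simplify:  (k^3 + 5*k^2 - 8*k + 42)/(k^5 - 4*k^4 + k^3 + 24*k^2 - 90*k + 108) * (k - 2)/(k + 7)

1/(k^2 - 9)

Factor: k^3 + 5*k^2 - 8*k + 42 = (k^2 - 2*k + 6)*(k + 7);  k^5 - 4*k^4 + k^3 + 24*k^2 - 90*k + 108 = (k - 2)*(k^2 - 2*k + 6)*(k + 3)*(k - 3)
Cancel the common factors (k^2 - 2*k + 6), (k + 7), (k - 2).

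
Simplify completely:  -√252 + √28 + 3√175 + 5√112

31*√7

√252 = 6*√7; √28 = 2*√7; 3√175 = 15*√7; 5√112 = 20*√7
Combine: (-6 + 2 + 15 + 20)·√7 = 31*√7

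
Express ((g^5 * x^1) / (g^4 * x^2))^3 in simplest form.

g^3/x^3

Inside the bracket: g^1 * (x^-1)
Raise to the power 3: g^3 * (x^-3)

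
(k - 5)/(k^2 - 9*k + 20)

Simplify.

1/(k - 4)

Factor: k^2 - 9*k + 20 = (k - 5)*(k - 4)
Cancel the common factor (k - 5).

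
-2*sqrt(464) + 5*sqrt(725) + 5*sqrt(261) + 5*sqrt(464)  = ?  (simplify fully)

2*sqrt(464) = 8*sqrt(29); 5*sqrt(725) = 25*sqrt(29); 5*sqrt(261) = 15*sqrt(29); 5*sqrt(464) = 20*sqrt(29)
Combine: (-8 + 25 + 15 + 20)·sqrt(29) = 52*sqrt(29)

52*sqrt(29)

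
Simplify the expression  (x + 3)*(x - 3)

(x)^2 - (3)^2 = x^2 - 9.

x^2 - 9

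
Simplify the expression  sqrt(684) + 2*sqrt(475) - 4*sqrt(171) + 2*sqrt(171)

sqrt(684) = 6*sqrt(19); 2*sqrt(475) = 10*sqrt(19); 4*sqrt(171) = 12*sqrt(19); 2*sqrt(171) = 6*sqrt(19)
Combine: (6 + 10 - 12 + 6)·sqrt(19) = 10*sqrt(19)

10*sqrt(19)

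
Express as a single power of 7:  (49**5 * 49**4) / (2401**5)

49**5 = 7**10; 49**4 = 7**8; 2401**5 = 7**20
Combine exponents: 7**(-2)

7**(-2)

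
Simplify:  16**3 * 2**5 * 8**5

16**3 = 2**12; 2**5 = 2**5; 8**5 = 2**15
Combine exponents: 2**32

2**32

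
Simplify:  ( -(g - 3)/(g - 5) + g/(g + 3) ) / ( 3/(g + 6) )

(-5*g² - 21*g + 54)/(3*g² - 6*g - 45)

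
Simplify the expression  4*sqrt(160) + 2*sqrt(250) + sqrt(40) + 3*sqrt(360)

4*sqrt(160) = 16*sqrt(10); 2*sqrt(250) = 10*sqrt(10); sqrt(40) = 2*sqrt(10); 3*sqrt(360) = 18*sqrt(10)
Combine: (16 + 10 + 2 + 18)·sqrt(10) = 46*sqrt(10)

46*sqrt(10)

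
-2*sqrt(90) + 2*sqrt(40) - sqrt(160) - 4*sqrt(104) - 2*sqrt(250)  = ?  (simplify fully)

2*sqrt(90) = 6*sqrt(10); 2*sqrt(40) = 4*sqrt(10); sqrt(160) = 4*sqrt(10); 4*sqrt(104) = 8*sqrt(26); 2*sqrt(250) = 10*sqrt(10)

-16*sqrt(10) - 8*sqrt(26)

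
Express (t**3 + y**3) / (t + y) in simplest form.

Factor as (a+b)(a**2-ab+b**2) with a=t, b=y.

t**2 - t*y + y**2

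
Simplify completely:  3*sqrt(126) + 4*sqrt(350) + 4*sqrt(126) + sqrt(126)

3*sqrt(126) = 9*sqrt(14); 4*sqrt(350) = 20*sqrt(14); 4*sqrt(126) = 12*sqrt(14); sqrt(126) = 3*sqrt(14)
Combine: (9 + 20 + 12 + 3)·sqrt(14) = 44*sqrt(14)

44*sqrt(14)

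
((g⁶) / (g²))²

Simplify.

Inside the bracket: g⁴
Raise to the power 2: g⁸

g⁸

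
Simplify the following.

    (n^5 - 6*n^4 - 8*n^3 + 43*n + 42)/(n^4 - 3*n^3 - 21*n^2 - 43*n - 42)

(n^2 - n - 2)/(n + 2)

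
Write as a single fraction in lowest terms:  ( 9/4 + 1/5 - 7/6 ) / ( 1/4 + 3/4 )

77/60

Numerator: 9/4 + 1/5 - 7/6 = 77/60
Denominator: 1/4 + 3/4 = 1
Divide: (77/60) · (1) = 77/60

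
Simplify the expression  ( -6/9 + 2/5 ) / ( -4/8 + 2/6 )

8/5

Numerator: -6/9 + 2/5 = -4/15
Denominator: -4/8 + 2/6 = -1/6
Divide: (-4/15) · (-6) = 8/5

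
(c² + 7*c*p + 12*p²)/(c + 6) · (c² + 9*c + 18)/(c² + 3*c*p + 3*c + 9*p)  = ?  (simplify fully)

Factor: c² + 7*c*p + 12*p² = (c + 3*p)·(c + 4*p);  c² + 9*c + 18 = (c + 3)·(c + 6);  c² + 3*c*p + 3*c + 9*p = (c + 3)·(c + 3*p)
Cancel the common factors (c + 6), (c + 3*p), (c + 3).

c + 4*p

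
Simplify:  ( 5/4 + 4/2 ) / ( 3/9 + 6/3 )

Numerator: 5/4 + 4/2 = 13/4
Denominator: 3/9 + 6/3 = 7/3
Divide: (13/4) · (3/7) = 39/28

39/28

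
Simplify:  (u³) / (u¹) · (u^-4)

Quotient: u²
Multiply by (u^-4): add exponents.

u^(-2)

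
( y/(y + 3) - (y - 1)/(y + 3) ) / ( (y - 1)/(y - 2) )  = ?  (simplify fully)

Numerator: y/(y + 3) - (y - 1)/(y + 3) = 1/(y + 3)
Denominator: (y - 1)/(y - 2) = (y - 1)/(y - 2)
Divide: (1/(y + 3)) · ((y - 2)/(y - 1)) = (y - 2)/(y**2 + 2*y - 3)

(y - 2)/(y**2 + 2*y - 3)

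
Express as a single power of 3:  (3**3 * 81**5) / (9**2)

3**19

3**3 = 3**3; 81**5 = 3**20; 9**2 = 3**4
Combine exponents: 3**19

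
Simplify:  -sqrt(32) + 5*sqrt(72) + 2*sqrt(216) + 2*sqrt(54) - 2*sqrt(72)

14*sqrt(2) + 18*sqrt(6)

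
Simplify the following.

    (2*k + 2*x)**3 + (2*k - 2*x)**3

16*k*(k**2 + 3*x**2)

Binomially expand both and collect terms in (2*k), (2*x).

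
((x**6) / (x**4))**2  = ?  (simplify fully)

x**4

Inside the bracket: x**2
Raise to the power 2: x**4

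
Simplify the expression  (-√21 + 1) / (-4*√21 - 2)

Multiply numerator and denominator by -2 + 4*√21.
Denominator becomes -332; numerator becomes -86 + 6*√21.

(-3*√21 + 43)/166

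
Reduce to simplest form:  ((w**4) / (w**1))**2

w**6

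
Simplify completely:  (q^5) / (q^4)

q

Quotient: q^1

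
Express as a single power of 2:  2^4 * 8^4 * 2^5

2^4 = 2^4; 8^4 = 2^12; 2^5 = 2^5
Combine exponents: 2^21

2^21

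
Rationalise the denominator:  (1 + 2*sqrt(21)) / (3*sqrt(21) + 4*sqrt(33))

Multiply numerator and denominator by -4*sqrt(33) + 3*sqrt(21).
Denominator becomes -339; numerator becomes -24*sqrt(77) - 4*sqrt(33) + 3*sqrt(21) + 126.

(-126 - 3*sqrt(21) + 4*sqrt(33) + 24*sqrt(77))/339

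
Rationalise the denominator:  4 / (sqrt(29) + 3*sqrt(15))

(-2*sqrt(29) + 6*sqrt(15))/53

Multiply numerator and denominator by -sqrt(29) + 3*sqrt(15).
Denominator becomes 106; numerator becomes -4*sqrt(29) + 12*sqrt(15).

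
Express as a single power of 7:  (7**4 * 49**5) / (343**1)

7**11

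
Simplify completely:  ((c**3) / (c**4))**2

Inside the bracket: (c**-1)
Raise to the power 2: (c**-2)

c**(-2)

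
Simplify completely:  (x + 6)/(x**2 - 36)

1/(x - 6)

Factor: x**2 - 36 = (x - 6)*(x + 6)
Cancel the common factor (x + 6).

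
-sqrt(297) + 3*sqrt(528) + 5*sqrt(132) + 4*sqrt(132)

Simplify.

27*sqrt(33)

sqrt(297) = 3*sqrt(33); 3*sqrt(528) = 12*sqrt(33); 5*sqrt(132) = 10*sqrt(33); 4*sqrt(132) = 8*sqrt(33)
Combine: (-3 + 12 + 10 + 8)·sqrt(33) = 27*sqrt(33)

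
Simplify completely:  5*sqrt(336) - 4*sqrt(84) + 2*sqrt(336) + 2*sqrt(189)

5*sqrt(336) = 20*sqrt(21); 4*sqrt(84) = 8*sqrt(21); 2*sqrt(336) = 8*sqrt(21); 2*sqrt(189) = 6*sqrt(21)
Combine: (20 - 8 + 8 + 6)·sqrt(21) = 26*sqrt(21)

26*sqrt(21)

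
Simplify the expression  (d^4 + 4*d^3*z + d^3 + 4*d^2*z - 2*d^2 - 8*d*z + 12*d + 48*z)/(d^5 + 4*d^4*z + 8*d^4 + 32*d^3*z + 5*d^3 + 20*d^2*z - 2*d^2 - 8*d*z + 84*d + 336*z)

1/(d + 7)

Factor: d^4 + 4*d^3*z + d^3 + 4*d^2*z - 2*d^2 - 8*d*z + 12*d + 48*z = (d + 4*z)*(d + 3)*(d^2 - 2*d + 4);  d^5 + 4*d^4*z + 8*d^4 + 32*d^3*z + 5*d^3 + 20*d^2*z - 2*d^2 - 8*d*z + 84*d + 336*z = (d + 7)*(d + 4*z)*(d^2 - 2*d + 4)*(d + 3)
Cancel the common factors (d^2 - 2*d + 4), (d + 4*z), (d + 3).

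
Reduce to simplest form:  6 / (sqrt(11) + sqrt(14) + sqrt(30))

Group as (sqrt(11) + sqrt(14)) + sqrt(30); multiply by (sqrt(11) + sqrt(14)) - sqrt(30), then rationalise the remaining surd.

(-8*sqrt(1155) - 10*sqrt(30) + 54*sqrt(14) + 66*sqrt(11))/197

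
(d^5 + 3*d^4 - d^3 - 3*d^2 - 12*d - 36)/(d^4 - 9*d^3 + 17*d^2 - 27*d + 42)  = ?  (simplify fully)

(d^2 + 5*d + 6)/(d - 7)

Factor: d^5 + 3*d^4 - d^3 - 3*d^2 - 12*d - 36 = (d^2 + 3)*(d - 2)*(d + 3)*(d + 2);  d^4 - 9*d^3 + 17*d^2 - 27*d + 42 = (d - 2)*(d^2 + 3)*(d - 7)
Cancel the common factors (d^2 + 3), (d - 2).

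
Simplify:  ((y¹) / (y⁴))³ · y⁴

Inside the bracket: (y^-3)
Raise to the power 3: (y^-9)
Multiply by y⁴: add exponents.

y^(-5)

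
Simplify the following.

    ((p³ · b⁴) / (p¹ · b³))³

b³*p⁶

Inside the bracket: p² · b¹
Raise to the power 3: p⁶ · b³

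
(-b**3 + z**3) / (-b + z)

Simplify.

z**3 - b**3 = (-b + z)(b**2 + b*z + z**2).

b**2 + b*z + z**2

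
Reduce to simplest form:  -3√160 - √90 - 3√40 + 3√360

-3*√10

3√160 = 12*√10; √90 = 3*√10; 3√40 = 6*√10; 3√360 = 18*√10
Combine: (-12 - 3 - 6 + 18)·√10 = -3*√10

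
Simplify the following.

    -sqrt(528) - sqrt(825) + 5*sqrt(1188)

21*sqrt(33)

sqrt(528) = 4*sqrt(33); sqrt(825) = 5*sqrt(33); 5*sqrt(1188) = 30*sqrt(33)
Combine: (-4 - 5 + 30)·sqrt(33) = 21*sqrt(33)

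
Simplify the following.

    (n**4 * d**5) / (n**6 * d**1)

d**4/n**2

Quotient: (n**-2) * d**4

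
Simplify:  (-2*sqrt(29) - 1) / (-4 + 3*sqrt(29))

Multiply numerator and denominator by -3*sqrt(29) - 4.
Denominator becomes -245; numerator becomes 11*sqrt(29) + 178.

(-178 - 11*sqrt(29))/245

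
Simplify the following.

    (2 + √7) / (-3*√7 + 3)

Multiply numerator and denominator by 3 + 3*√7.
Denominator becomes -54; numerator becomes 9*√7 + 27.

(-3 - √7)/6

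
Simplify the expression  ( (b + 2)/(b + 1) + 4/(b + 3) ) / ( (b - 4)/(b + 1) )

Numerator: (b + 2)/(b + 1) + 4/(b + 3) = (b**2 + 9*b + 10)/(b**2 + 4*b + 3)
Denominator: (b - 4)/(b + 1) = (b - 4)/(b + 1)
Divide: ((b**2 + 9*b + 10)/(b**2 + 4*b + 3)) · ((b + 1)/(b - 4)) = (b**2 + 9*b + 10)/(b**2 - b - 12)

(b**2 + 9*b + 10)/(b**2 - b - 12)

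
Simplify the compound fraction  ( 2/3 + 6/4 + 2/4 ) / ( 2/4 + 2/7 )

Numerator: 2/3 + 6/4 + 2/4 = 8/3
Denominator: 2/4 + 2/7 = 11/14
Divide: (8/3) · (14/11) = 112/33

112/33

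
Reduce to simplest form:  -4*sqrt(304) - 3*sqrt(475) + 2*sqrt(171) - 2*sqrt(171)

4*sqrt(304) = 16*sqrt(19); 3*sqrt(475) = 15*sqrt(19); 2*sqrt(171) = 6*sqrt(19); 2*sqrt(171) = 6*sqrt(19)
Combine: (-16 - 15 + 6 - 6)·sqrt(19) = -31*sqrt(19)

-31*sqrt(19)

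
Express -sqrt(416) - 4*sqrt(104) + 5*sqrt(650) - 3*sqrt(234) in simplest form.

sqrt(416) = 4*sqrt(26); 4*sqrt(104) = 8*sqrt(26); 5*sqrt(650) = 25*sqrt(26); 3*sqrt(234) = 9*sqrt(26)
Combine: (-4 - 8 + 25 - 9)·sqrt(26) = 4*sqrt(26)

4*sqrt(26)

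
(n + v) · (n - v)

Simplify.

(n+v)(n-v) = n² - v².

n² - v²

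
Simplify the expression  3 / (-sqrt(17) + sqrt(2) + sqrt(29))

(-7*sqrt(17) - 5*sqrt(29) + 22*sqrt(2) + sqrt(986))/6

Group as (sqrt(2) + sqrt(29)) - sqrt(17); multiply by (sqrt(2) + sqrt(29)) + sqrt(17), then rationalise the remaining surd.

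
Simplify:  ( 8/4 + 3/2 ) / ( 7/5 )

5/2

Numerator: 8/4 + 3/2 = 7/2
Denominator: 7/5 = 7/5
Divide: (7/2) · (5/7) = 5/2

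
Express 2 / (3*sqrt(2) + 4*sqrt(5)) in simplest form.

Multiply numerator and denominator by -3*sqrt(2) + 4*sqrt(5).
Denominator becomes 62; numerator becomes -6*sqrt(2) + 8*sqrt(5).

(-3*sqrt(2) + 4*sqrt(5))/31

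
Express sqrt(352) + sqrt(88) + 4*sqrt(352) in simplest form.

22*sqrt(22)

sqrt(352) = 4*sqrt(22); sqrt(88) = 2*sqrt(22); 4*sqrt(352) = 16*sqrt(22)
Combine: (4 + 2 + 16)·sqrt(22) = 22*sqrt(22)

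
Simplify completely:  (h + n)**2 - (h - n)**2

4*h*n

Binomially expand both and collect terms in h, n.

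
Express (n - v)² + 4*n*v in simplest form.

(n + v)²

Expanding gives n² + 2*n*v + v², a perfect square.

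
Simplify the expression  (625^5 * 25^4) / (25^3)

625^5 = 5^20; 25^4 = 5^8; 25^3 = 5^6
Combine exponents: 5^22

5^22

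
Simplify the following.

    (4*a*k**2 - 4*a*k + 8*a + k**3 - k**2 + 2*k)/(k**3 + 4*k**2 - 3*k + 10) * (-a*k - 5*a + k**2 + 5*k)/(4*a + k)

-a + k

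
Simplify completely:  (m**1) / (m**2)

1/m

Quotient: (m**-1)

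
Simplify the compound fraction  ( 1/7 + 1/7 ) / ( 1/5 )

10/7

Numerator: 1/7 + 1/7 = 2/7
Denominator: 1/5 = 1/5
Divide: (2/7) · (5) = 10/7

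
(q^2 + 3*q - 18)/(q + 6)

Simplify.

q - 3

Factor: q^2 + 3*q - 18 = (q + 6)*(q - 3)
Cancel the common factor (q + 6).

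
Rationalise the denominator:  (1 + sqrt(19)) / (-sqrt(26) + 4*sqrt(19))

Multiply numerator and denominator by sqrt(26) + 4*sqrt(19).
Denominator becomes 278; numerator becomes sqrt(26) + 4*sqrt(19) + sqrt(494) + 76.

(sqrt(26) + 4*sqrt(19) + sqrt(494) + 76)/278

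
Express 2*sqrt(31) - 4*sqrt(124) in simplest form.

-6*sqrt(31)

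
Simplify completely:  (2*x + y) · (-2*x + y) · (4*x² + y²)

-16*x⁴ + y⁴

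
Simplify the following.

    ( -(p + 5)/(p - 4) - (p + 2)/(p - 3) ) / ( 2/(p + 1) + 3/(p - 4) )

(-2*p^3 - 2*p^2 + 23*p + 23)/(5*p^2 - 20*p + 15)

Numerator: -(p + 5)/(p - 4) - (p + 2)/(p - 3) = (-2*p^2 + 23)/(p^2 - 7*p + 12)
Denominator: 2/(p + 1) + 3/(p - 4) = (5*p - 5)/(p^2 - 3*p - 4)
Divide: ((-2*p^2 + 23)/(p^2 - 7*p + 12)) · ((p^2 - 3*p - 4)/(5*p - 5)) = (-2*p^3 - 2*p^2 + 23*p + 23)/(5*p^2 - 20*p + 15)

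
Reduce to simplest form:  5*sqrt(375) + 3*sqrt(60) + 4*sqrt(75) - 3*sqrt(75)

5*sqrt(375) = 25*sqrt(15); 3*sqrt(60) = 6*sqrt(15); 4*sqrt(75) = 20*sqrt(3); 3*sqrt(75) = 15*sqrt(3)

5*sqrt(3) + 31*sqrt(15)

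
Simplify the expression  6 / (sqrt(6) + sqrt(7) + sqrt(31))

Group as (sqrt(6) + sqrt(31)) + sqrt(7); multiply by (sqrt(6) + sqrt(31)) - sqrt(7), then rationalise the remaining surd.

(-15*sqrt(7) - 16*sqrt(6) + sqrt(1302) + 9*sqrt(31))/13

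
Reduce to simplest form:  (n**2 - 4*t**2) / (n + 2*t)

n - 2*t

Factor n**2 - (2*t)**2 and cancel (n + 2*t).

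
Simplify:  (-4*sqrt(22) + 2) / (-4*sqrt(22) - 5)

(-28*sqrt(22) + 362)/327

Multiply numerator and denominator by -5 + 4*sqrt(22).
Denominator becomes -327; numerator becomes -362 + 28*sqrt(22).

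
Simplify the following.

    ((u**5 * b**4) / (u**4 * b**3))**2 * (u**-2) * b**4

Inside the bracket: u**1 * b**1
Raise to the power 2: u**2 * b**2
Multiply by (u**-2) * b**4: add exponents.

b**6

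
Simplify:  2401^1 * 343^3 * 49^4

7^21

2401^1 = 7^4; 343^3 = 7^9; 49^4 = 7^8
Combine exponents: 7^21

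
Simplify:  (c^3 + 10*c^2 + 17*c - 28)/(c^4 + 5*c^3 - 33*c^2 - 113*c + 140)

1/(c - 5)

Factor: c^3 + 10*c^2 + 17*c - 28 = (c + 4)*(c - 1)*(c + 7);  c^4 + 5*c^3 - 33*c^2 - 113*c + 140 = (c + 7)*(c - 5)*(c - 1)*(c + 4)
Cancel the common factors (c - 1), (c + 4), (c + 7).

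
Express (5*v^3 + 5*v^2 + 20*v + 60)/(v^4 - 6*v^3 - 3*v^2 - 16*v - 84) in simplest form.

Factor: 5*v^3 + 5*v^2 + 20*v + 60 = 5*(v + 2)*(v^2 - v + 6);  v^4 - 6*v^3 - 3*v^2 - 16*v - 84 = (v + 2)*(v^2 - v + 6)*(v - 7)
Cancel the common factors (v^2 - v + 6), (v + 2).

5/(v - 7)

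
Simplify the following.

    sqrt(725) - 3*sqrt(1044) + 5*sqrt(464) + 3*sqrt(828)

sqrt(725) = 5*sqrt(29); 3*sqrt(1044) = 18*sqrt(29); 5*sqrt(464) = 20*sqrt(29); 3*sqrt(828) = 18*sqrt(23)

7*sqrt(29) + 18*sqrt(23)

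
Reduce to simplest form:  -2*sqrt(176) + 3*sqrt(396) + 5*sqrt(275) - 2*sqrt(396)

23*sqrt(11)

2*sqrt(176) = 8*sqrt(11); 3*sqrt(396) = 18*sqrt(11); 5*sqrt(275) = 25*sqrt(11); 2*sqrt(396) = 12*sqrt(11)
Combine: (-8 + 18 + 25 - 12)·sqrt(11) = 23*sqrt(11)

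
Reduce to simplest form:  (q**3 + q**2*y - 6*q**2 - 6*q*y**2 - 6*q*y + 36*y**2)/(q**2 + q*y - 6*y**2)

q - 6

Factor: q**3 + q**2*y - 6*q**2 - 6*q*y**2 - 6*q*y + 36*y**2 = (q + 3*y)*(q - 2*y)*(q - 6);  q**2 + q*y - 6*y**2 = (q + 3*y)*(q - 2*y)
Cancel the common factors (q + 3*y), (q - 2*y).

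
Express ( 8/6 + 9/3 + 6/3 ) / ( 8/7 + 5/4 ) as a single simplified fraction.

Numerator: 8/6 + 9/3 + 6/3 = 19/3
Denominator: 8/7 + 5/4 = 67/28
Divide: (19/3) · (28/67) = 532/201

532/201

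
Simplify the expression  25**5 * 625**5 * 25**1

25**5 = 5**10; 625**5 = 5**20; 25**1 = 5**2
Combine exponents: 5**32

5**32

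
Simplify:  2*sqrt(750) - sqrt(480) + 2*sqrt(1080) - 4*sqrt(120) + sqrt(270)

13*sqrt(30)

2*sqrt(750) = 10*sqrt(30); sqrt(480) = 4*sqrt(30); 2*sqrt(1080) = 12*sqrt(30); 4*sqrt(120) = 8*sqrt(30); sqrt(270) = 3*sqrt(30)
Combine: (10 - 4 + 12 - 8 + 3)·sqrt(30) = 13*sqrt(30)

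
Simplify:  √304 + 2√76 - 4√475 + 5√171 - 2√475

-7*√19

√304 = 4*√19; 2√76 = 4*√19; 4√475 = 20*√19; 5√171 = 15*√19; 2√475 = 10*√19
Combine: (4 + 4 - 20 + 15 - 10)·√19 = -7*√19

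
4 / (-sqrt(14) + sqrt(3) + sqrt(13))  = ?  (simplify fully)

Group as (sqrt(3) + sqrt(13)) - sqrt(14); multiply by (sqrt(3) + sqrt(13)) + sqrt(14), then rationalise the remaining surd.

(-sqrt(14) + 2*sqrt(13) + 12*sqrt(3) + sqrt(546))/19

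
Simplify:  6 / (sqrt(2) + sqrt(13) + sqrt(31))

(-30*sqrt(13) - 63*sqrt(2) + 3*sqrt(806) + 24*sqrt(31))/38

Group as (sqrt(2) + sqrt(31)) + sqrt(13); multiply by (sqrt(2) + sqrt(31)) - sqrt(13), then rationalise the remaining surd.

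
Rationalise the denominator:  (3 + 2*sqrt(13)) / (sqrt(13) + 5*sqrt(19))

(-26 - 3*sqrt(13) + 15*sqrt(19) + 10*sqrt(247))/462

Multiply numerator and denominator by -5*sqrt(19) + sqrt(13).
Denominator becomes -462; numerator becomes -10*sqrt(247) - 15*sqrt(19) + 3*sqrt(13) + 26.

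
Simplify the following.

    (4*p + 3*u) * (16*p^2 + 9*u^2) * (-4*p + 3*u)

-256*p^4 + 81*u^4

Pair the conjugate factors: ((3*u)+(4*p))((3*u)-(4*p)) = -16*p^2 + 9*u^2, then repeat with the next factor.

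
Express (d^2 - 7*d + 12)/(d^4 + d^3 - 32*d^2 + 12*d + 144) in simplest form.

Factor: d^2 - 7*d + 12 = (d - 3)*(d - 4);  d^4 + d^3 - 32*d^2 + 12*d + 144 = (d - 4)*(d + 2)*(d + 6)*(d - 3)
Cancel the common factors (d - 4), (d - 3).

1/(d^2 + 8*d + 12)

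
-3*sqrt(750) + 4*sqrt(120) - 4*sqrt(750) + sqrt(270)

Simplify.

3*sqrt(750) = 15*sqrt(30); 4*sqrt(120) = 8*sqrt(30); 4*sqrt(750) = 20*sqrt(30); sqrt(270) = 3*sqrt(30)
Combine: (-15 + 8 - 20 + 3)·sqrt(30) = -24*sqrt(30)

-24*sqrt(30)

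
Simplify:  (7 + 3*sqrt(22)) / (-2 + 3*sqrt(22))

(27*sqrt(22) + 212)/194

Multiply numerator and denominator by -3*sqrt(22) - 2.
Denominator becomes -194; numerator becomes -212 - 27*sqrt(22).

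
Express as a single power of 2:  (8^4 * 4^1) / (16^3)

8^4 = 2^12; 4^1 = 2^2; 16^3 = 2^12
Combine exponents: 2^2

2^2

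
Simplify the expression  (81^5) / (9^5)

81^5 = 3^20; 9^5 = 3^10
Combine exponents: 3^10

3^10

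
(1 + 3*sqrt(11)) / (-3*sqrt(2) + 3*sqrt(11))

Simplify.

Multiply numerator and denominator by 3*sqrt(2) + 3*sqrt(11).
Denominator becomes 81; numerator becomes 3*sqrt(2) + 3*sqrt(11) + 9*sqrt(22) + 99.

(sqrt(2) + sqrt(11) + 3*sqrt(22) + 33)/27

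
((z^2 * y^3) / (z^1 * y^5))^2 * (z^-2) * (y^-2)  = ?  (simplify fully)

Inside the bracket: z^1 * (y^-2)
Raise to the power 2: z^2 * (y^-4)
Multiply by (z^-2) * (y^-2): add exponents.

y^(-6)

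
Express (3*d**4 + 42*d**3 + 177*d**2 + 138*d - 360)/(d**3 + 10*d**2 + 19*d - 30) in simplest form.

Factor: 3*d**4 + 42*d**3 + 177*d**2 + 138*d - 360 = 3*(d + 4)*(d + 6)*(d - 1)*(d + 5);  d**3 + 10*d**2 + 19*d - 30 = (d + 5)*(d - 1)*(d + 6)
Cancel the common factors (d + 5), (d - 1), (d + 6).

3*d + 12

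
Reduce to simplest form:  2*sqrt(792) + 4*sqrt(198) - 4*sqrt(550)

4*sqrt(22)

2*sqrt(792) = 12*sqrt(22); 4*sqrt(198) = 12*sqrt(22); 4*sqrt(550) = 20*sqrt(22)
Combine: (12 + 12 - 20)·sqrt(22) = 4*sqrt(22)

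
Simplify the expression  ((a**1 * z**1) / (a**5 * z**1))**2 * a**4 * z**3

z**3/a**4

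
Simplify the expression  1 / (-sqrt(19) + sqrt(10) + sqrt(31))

(-11*sqrt(19) - sqrt(31) + 20*sqrt(10) + sqrt(5890))/378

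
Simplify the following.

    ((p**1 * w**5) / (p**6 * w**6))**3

1/(p**15*w**3)

Inside the bracket: (p**-5) * (w**-1)
Raise to the power 3: (p**-15) * (w**-3)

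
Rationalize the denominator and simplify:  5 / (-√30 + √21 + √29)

Group as (√21 + √29) - √30; multiply by (√21 + √29) + √30, then rationalise the remaining surd.

(-50*√30 + 55*√29 + 95*√21 + 15*√2030)/1018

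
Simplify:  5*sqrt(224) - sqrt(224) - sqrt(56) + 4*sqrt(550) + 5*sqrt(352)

5*sqrt(224) = 20*sqrt(14); sqrt(224) = 4*sqrt(14); sqrt(56) = 2*sqrt(14); 4*sqrt(550) = 20*sqrt(22); 5*sqrt(352) = 20*sqrt(22)

14*sqrt(14) + 40*sqrt(22)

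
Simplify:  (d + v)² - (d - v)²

4*d*v

Only the odd-power cross terms survive.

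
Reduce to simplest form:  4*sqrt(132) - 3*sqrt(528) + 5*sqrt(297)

4*sqrt(132) = 8*sqrt(33); 3*sqrt(528) = 12*sqrt(33); 5*sqrt(297) = 15*sqrt(33)
Combine: (8 - 12 + 15)·sqrt(33) = 11*sqrt(33)

11*sqrt(33)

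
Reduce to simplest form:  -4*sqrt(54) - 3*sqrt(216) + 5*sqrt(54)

-15*sqrt(6)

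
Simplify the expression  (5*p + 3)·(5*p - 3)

(5*p)^2 - (3)^2 = 25*p² - 9.

25*p² - 9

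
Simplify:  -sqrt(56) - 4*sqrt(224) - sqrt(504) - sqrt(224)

-28*sqrt(14)

sqrt(56) = 2*sqrt(14); 4*sqrt(224) = 16*sqrt(14); sqrt(504) = 6*sqrt(14); sqrt(224) = 4*sqrt(14)
Combine: (-2 - 16 - 6 - 4)·sqrt(14) = -28*sqrt(14)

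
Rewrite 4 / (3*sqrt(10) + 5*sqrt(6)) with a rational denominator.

Multiply numerator and denominator by -5*sqrt(6) + 3*sqrt(10).
Denominator becomes -60; numerator becomes -20*sqrt(6) + 12*sqrt(10).

(-3*sqrt(10) + 5*sqrt(6))/15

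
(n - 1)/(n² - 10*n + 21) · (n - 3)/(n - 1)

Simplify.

1/(n - 7)

Factor: n² - 10*n + 21 = (n - 3)·(n - 7)
Cancel the common factors (n - 3), (n - 1).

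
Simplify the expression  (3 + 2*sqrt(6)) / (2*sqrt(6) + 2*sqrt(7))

Multiply numerator and denominator by -2*sqrt(7) + 2*sqrt(6).
Denominator becomes -4; numerator becomes -4*sqrt(42) - 6*sqrt(7) + 6*sqrt(6) + 24.

(-12 - 3*sqrt(6) + 3*sqrt(7) + 2*sqrt(42))/2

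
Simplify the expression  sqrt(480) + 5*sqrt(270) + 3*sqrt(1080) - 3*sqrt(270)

sqrt(480) = 4*sqrt(30); 5*sqrt(270) = 15*sqrt(30); 3*sqrt(1080) = 18*sqrt(30); 3*sqrt(270) = 9*sqrt(30)

28*sqrt(30)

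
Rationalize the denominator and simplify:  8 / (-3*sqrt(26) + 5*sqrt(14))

(6*sqrt(26) + 10*sqrt(14))/29

Multiply numerator and denominator by 3*sqrt(26) + 5*sqrt(14).
Denominator becomes 116; numerator becomes 24*sqrt(26) + 40*sqrt(14).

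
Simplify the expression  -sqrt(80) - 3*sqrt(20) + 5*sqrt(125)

15*sqrt(5)

sqrt(80) = 4*sqrt(5); 3*sqrt(20) = 6*sqrt(5); 5*sqrt(125) = 25*sqrt(5)
Combine: (-4 - 6 + 25)·sqrt(5) = 15*sqrt(5)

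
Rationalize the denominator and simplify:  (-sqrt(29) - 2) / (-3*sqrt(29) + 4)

Multiply numerator and denominator by 4 + 3*sqrt(29).
Denominator becomes -245; numerator becomes -95 - 10*sqrt(29).

(2*sqrt(29) + 19)/49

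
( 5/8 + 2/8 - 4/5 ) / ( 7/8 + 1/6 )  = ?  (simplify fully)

Numerator: 5/8 + 2/8 - 4/5 = 3/40
Denominator: 7/8 + 1/6 = 25/24
Divide: (3/40) · (24/25) = 9/125

9/125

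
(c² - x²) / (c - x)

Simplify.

Factor c^2 - x^2 and cancel (c - x).

c + x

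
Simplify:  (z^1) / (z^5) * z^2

Quotient: (z^-4)
Multiply by z^2: add exponents.

z^(-2)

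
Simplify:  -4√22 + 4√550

16*√22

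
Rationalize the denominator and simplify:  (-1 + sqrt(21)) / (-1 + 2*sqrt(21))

(-sqrt(21) + 41)/83

Multiply numerator and denominator by -2*sqrt(21) - 1.
Denominator becomes -83; numerator becomes -41 + sqrt(21).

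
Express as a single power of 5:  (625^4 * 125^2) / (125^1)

5^19

625^4 = 5^16; 125^2 = 5^6; 125^1 = 5^3
Combine exponents: 5^19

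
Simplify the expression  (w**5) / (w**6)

1/w

Quotient: (w**-1)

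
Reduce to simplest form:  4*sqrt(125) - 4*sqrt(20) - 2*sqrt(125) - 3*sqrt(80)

-10*sqrt(5)

4*sqrt(125) = 20*sqrt(5); 4*sqrt(20) = 8*sqrt(5); 2*sqrt(125) = 10*sqrt(5); 3*sqrt(80) = 12*sqrt(5)
Combine: (20 - 8 - 10 - 12)·sqrt(5) = -10*sqrt(5)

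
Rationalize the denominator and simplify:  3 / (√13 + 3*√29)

(-3*√13 + 9*√29)/248

Multiply numerator and denominator by -3*√29 + √13.
Denominator becomes -248; numerator becomes -9*√29 + 3*√13.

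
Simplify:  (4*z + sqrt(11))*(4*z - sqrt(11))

Difference of squares with P = 4*z, Q = sqrt(11).

16*z^2 - 11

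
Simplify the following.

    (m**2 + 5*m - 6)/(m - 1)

m + 6

Factor: m**2 + 5*m - 6 = (m + 6)*(m - 1)
Cancel the common factor (m - 1).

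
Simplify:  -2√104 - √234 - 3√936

2√104 = 4*√26; √234 = 3*√26; 3√936 = 18*√26
Combine: (-4 - 3 - 18)·√26 = -25*√26

-25*√26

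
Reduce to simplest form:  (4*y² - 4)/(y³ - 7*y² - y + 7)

Factor: 4*y² - 4 = 4·(y - 1)·(y + 1);  y³ - 7*y² - y + 7 = (y + 1)·(y - 7)·(y - 1)
Cancel the common factors (y + 1), (y - 1).

4/(y - 7)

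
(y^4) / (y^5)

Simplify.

Quotient: (y^-1)

1/y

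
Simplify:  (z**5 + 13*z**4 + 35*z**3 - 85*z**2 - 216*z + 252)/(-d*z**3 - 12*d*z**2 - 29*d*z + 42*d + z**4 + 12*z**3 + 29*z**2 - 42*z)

(z**2 + z - 6)/(-d + z)

Factor: z**5 + 13*z**4 + 35*z**3 - 85*z**2 - 216*z + 252 = (z + 6)*(z - 1)*(z - 2)*(z + 7)*(z + 3);  -d*z**3 - 12*d*z**2 - 29*d*z + 42*d + z**4 + 12*z**3 + 29*z**2 - 42*z = (z + 6)*(-d + z)*(z + 7)*(z - 1)
Cancel the common factors (z + 7), (z + 6), (z - 1).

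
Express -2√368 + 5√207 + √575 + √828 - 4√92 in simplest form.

10*√23

2√368 = 8*√23; 5√207 = 15*√23; √575 = 5*√23; √828 = 6*√23; 4√92 = 8*√23
Combine: (-8 + 15 + 5 + 6 - 8)·√23 = 10*√23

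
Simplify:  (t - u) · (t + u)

Telescope via difference of squares: (t+u)(t-u) = t² - u².

t² - u²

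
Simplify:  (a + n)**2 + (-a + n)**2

2*a**2 + 2*n**2

Write as f(n,a) + f(n,-a) and expand.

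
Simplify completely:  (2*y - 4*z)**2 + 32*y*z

4*(y + 2*z)**2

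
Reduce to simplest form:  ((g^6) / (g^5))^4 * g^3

g^7

Inside the bracket: g^1
Raise to the power 4: g^4
Multiply by g^3: add exponents.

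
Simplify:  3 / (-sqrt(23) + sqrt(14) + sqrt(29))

Group as (sqrt(14) + sqrt(29)) - sqrt(23); multiply by (sqrt(14) + sqrt(29)) + sqrt(23), then rationalise the remaining surd.

(-10*sqrt(23) + 4*sqrt(29) + 19*sqrt(14) + sqrt(9338))/204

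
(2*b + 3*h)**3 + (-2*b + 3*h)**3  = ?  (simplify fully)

Binomially expand both and collect terms in (3*h), (2*b).

72*b**2*h + 54*h**3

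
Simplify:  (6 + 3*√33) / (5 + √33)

(-9*√33 + 69)/8

Multiply numerator and denominator by -√33 + 5.
Denominator becomes -8; numerator becomes -69 + 9*√33.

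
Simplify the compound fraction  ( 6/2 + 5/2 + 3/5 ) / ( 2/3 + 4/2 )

183/80

Numerator: 6/2 + 5/2 + 3/5 = 61/10
Denominator: 2/3 + 4/2 = 8/3
Divide: (61/10) · (3/8) = 183/80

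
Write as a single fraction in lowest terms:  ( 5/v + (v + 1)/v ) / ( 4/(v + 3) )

Numerator: 5/v + (v + 1)/v = (v + 6)/v
Denominator: 4/(v + 3) = 4/(v + 3)
Divide: ((v + 6)/v) · (v/4 + 3/4) = (v**2 + 9*v + 18)/(4*v)

(v**2 + 9*v + 18)/(4*v)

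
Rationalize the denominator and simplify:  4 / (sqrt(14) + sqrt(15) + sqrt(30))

Group as (sqrt(14) + sqrt(15)) + sqrt(30); multiply by (sqrt(14) + sqrt(15)) - sqrt(30), then rationalise the remaining surd.

(-240*sqrt(7) - 4*sqrt(30) + 116*sqrt(15) + 124*sqrt(14))/839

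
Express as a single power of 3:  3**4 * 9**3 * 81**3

3**22

3**4 = 3**4; 9**3 = 3**6; 81**3 = 3**12
Combine exponents: 3**22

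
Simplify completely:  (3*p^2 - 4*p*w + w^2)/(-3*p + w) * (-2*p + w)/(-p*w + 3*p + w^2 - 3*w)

Factor: 3*p^2 - 4*p*w + w^2 = (-3*p + w)*(-p + w);  -p*w + 3*p + w^2 - 3*w = (w - 3)*(-p + w)
Cancel the common factors (-3*p + w), (-p + w).

(-2*p + w)/(w - 3)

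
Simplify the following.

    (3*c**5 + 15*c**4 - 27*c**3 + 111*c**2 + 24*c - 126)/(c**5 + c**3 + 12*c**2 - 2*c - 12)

(3*c + 21)/(c + 2)

Factor: 3*c**5 + 15*c**4 - 27*c**3 + 111*c**2 + 24*c - 126 = 3*(c**2 - 2*c + 6)*(c - 1)*(c + 1)*(c + 7);  c**5 + c**3 + 12*c**2 - 2*c - 12 = (c + 2)*(c + 1)*(c**2 - 2*c + 6)*(c - 1)
Cancel the common factors (c**2 - 2*c + 6), (c - 1), (c + 1).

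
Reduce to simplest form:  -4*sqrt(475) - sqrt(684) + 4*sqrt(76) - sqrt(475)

4*sqrt(475) = 20*sqrt(19); sqrt(684) = 6*sqrt(19); 4*sqrt(76) = 8*sqrt(19); sqrt(475) = 5*sqrt(19)
Combine: (-20 - 6 + 8 - 5)·sqrt(19) = -23*sqrt(19)

-23*sqrt(19)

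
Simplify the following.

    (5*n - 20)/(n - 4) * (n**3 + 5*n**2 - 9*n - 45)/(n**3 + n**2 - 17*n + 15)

(5*n + 15)/(n - 1)

Factor: 5*n - 20 = 5*(n - 4);  n**3 + 5*n**2 - 9*n - 45 = (n - 3)*(n + 5)*(n + 3);  n**3 + n**2 - 17*n + 15 = (n - 3)*(n + 5)*(n - 1)
Cancel the common factors (n - 3), (n - 4), (n + 5).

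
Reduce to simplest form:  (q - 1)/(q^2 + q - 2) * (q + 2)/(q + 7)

Factor: q^2 + q - 2 = (q - 1)*(q + 2)
Cancel the common factors (q - 1), (q + 2).

1/(q + 7)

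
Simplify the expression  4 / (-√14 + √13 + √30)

Group as (√13 + √30) - √14; multiply by (√13 + √30) + √14, then rationalise the remaining surd.

(-116*√14 - 12*√30 + 124*√13 + 16*√1365)/719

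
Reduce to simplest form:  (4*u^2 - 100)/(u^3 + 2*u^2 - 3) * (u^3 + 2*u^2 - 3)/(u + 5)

Factor: 4*u^2 - 100 = 4*(u - 5)*(u + 5);  u^3 + 2*u^2 - 3 = (u^2 + 3*u + 3)*(u - 1);  u^3 + 2*u^2 - 3 = (u - 1)*(u^2 + 3*u + 3)
Cancel the common factors (u^2 + 3*u + 3), (u + 5), (u - 1).

4*u - 20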